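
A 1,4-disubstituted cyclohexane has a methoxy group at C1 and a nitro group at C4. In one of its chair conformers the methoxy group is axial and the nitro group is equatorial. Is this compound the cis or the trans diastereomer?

cis

C1 and C4 have opposite parity, so their axial bonds point in opposite directions.
With opposite-parity carbons, two substituents on the same face are one axial and one equatorial; opposite faces give both axial or both equatorial.
Here the groups are axial/equatorial → same face → cis.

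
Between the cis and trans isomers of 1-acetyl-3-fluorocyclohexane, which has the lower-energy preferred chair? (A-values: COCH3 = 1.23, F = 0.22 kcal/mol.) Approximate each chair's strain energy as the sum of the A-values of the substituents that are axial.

cis

At 1,3 positions (parity same): cis → (e,e or a,a); trans → (a,e or e,a).
Best chair for cis: E = 0.00 kcal/mol; best chair for trans: E = 0.22 kcal/mol.
The cis isomer is lower by 0.22 kcal/mol.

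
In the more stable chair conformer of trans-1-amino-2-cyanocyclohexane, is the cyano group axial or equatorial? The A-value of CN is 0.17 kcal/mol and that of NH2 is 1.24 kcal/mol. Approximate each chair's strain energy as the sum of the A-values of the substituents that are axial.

equatorial

C1 and C2 have opposite parity, so for the trans isomer the two substituents are e,e in one chair and a,a in the other.
Chair I (cyano axial, amino axial): E = 1.41 kcal/mol.
Chair II (cyano equatorial, amino equatorial): E = 0.00 kcal/mol.
Chair II is the more stable (lower-energy) conformer, and in that chair the cyano group is equatorial.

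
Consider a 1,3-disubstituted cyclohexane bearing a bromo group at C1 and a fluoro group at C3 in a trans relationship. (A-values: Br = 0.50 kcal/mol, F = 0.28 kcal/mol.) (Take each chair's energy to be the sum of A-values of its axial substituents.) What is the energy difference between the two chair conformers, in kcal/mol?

0.22 kcal/mol

C1 and C3 have the same parity, so for the trans isomer the two substituents are one axial and one equatorial in each chair.
Chair I (bromo axial, fluoro equatorial): E = 0.50 kcal/mol.
Chair II (bromo equatorial, fluoro axial): E = 0.28 kcal/mol.
ΔE = 0.50 − 0.28 = 0.22 kcal/mol; chair II is more stable.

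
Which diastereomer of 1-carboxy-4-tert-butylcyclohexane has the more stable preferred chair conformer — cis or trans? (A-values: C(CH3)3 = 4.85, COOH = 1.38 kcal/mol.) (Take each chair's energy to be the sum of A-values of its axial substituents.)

trans

At 1,4 positions (parity opposite): cis → (a,e or e,a); trans → (e,e or a,a).
Best chair for cis: E = 1.38 kcal/mol; best chair for trans: E = 0.00 kcal/mol.
The trans isomer is lower by 1.38 kcal/mol.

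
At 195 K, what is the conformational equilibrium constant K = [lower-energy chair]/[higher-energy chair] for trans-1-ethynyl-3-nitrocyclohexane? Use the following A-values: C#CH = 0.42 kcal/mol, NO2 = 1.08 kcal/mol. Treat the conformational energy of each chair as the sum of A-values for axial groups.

C1 and C3 have the same parity, so for the trans isomer the two substituents are one axial and one equatorial in each chair.
Chair I (ethynyl axial, nitro equatorial): E = 0.42 kcal/mol; chair II (ethynyl equatorial, nitro axial): E = 1.08 kcal/mol.
ΔG = 0.66 kcal/mol between the two chairs.
K = exp(ΔG/RT) with R = 1.987×10⁻³ kcal mol⁻¹ K⁻¹ and T = 195 K gives K ≈ 5.49.

K ≈ 5.49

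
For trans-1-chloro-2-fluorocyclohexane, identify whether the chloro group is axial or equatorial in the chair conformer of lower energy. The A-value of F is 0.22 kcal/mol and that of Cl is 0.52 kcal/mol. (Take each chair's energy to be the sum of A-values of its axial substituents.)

C1 and C2 have opposite parity, so for the trans isomer the two substituents are e,e in one chair and a,a in the other.
Chair I (fluoro axial, chloro axial): E = 0.74 kcal/mol.
Chair II (fluoro equatorial, chloro equatorial): E = 0.00 kcal/mol.
Chair II is the more stable (lower-energy) conformer, and in that chair the chloro group is equatorial.

equatorial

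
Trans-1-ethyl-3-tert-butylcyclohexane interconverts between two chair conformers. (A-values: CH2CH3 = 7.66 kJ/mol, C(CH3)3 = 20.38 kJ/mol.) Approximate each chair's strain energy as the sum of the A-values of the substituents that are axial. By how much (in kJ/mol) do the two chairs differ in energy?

12.72 kJ/mol

C1 and C3 have the same parity, so for the trans isomer the two substituents are one axial and one equatorial in each chair.
Chair I (ethyl axial, tert-butyl equatorial): E = 7.66 kJ/mol.
Chair II (ethyl equatorial, tert-butyl axial): E = 20.38 kJ/mol.
ΔE = 20.38 − 7.66 = 12.72 kJ/mol; chair I is more stable.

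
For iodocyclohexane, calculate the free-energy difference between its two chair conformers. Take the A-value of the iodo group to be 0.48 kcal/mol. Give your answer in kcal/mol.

0.48 kcal/mol

A monosubstituted cyclohexane has one chair with the iodo group axial (E = A = 0.48 kcal/mol) and one with it equatorial (E = 0).
ΔE = 0.48 − 0 = 0.48 kcal/mol.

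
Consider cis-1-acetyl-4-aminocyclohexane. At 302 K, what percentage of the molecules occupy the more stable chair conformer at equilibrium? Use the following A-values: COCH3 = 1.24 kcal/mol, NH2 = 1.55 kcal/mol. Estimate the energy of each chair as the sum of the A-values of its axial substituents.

62.6%

C1 and C4 have opposite parity, so for the cis isomer the two substituents are one axial and one equatorial in each chair.
Chair I (acetyl axial, amino equatorial): E = 1.24 kcal/mol; chair II (acetyl equatorial, amino axial): E = 1.55 kcal/mol.
ΔG = 0.31 kcal/mol between the two chairs.
K = exp(ΔG/RT) with R = 1.987×10⁻³ kcal mol⁻¹ K⁻¹ and T = 302 K gives K ≈ 1.68.
Fraction in the lower-energy chair = K/(K+1) = 62.6%.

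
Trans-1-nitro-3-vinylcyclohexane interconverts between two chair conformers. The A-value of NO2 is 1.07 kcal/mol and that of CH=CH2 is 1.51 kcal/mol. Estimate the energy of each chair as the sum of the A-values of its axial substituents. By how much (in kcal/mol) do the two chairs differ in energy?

C1 and C3 have the same parity, so for the trans isomer the two substituents are one axial and one equatorial in each chair.
Chair I (nitro axial, vinyl equatorial): E = 1.07 kcal/mol.
Chair II (nitro equatorial, vinyl axial): E = 1.51 kcal/mol.
ΔE = 1.51 − 1.07 = 0.44 kcal/mol; chair I is more stable.

0.44 kcal/mol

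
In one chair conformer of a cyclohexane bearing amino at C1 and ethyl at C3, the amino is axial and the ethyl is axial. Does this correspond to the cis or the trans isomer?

C1 and C3 have the same parity, so their axial bonds point in the same direction.
With same-parity carbons, two substituents on the same face are both axial or both equatorial; opposite faces give one of each.
Here the groups are axial/axial → same face → cis.

cis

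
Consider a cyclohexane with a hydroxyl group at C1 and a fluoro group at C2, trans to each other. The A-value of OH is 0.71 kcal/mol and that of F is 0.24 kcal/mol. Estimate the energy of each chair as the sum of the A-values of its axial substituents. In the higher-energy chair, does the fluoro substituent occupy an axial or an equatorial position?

axial

C1 and C2 have opposite parity, so for the trans isomer the two substituents are e,e in one chair and a,a in the other.
Chair I (hydroxyl axial, fluoro axial): E = 0.95 kcal/mol.
Chair II (hydroxyl equatorial, fluoro equatorial): E = 0.00 kcal/mol.
Chair I is the less stable (higher-energy) conformer, and in that chair the fluoro group is axial.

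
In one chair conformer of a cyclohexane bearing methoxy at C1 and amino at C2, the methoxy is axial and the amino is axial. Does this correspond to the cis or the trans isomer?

C1 and C2 have opposite parity, so their axial bonds point in opposite directions.
With opposite-parity carbons, two substituents on the same face are one axial and one equatorial; opposite faces give both axial or both equatorial.
Here the groups are axial/axial → opposite face → trans.

trans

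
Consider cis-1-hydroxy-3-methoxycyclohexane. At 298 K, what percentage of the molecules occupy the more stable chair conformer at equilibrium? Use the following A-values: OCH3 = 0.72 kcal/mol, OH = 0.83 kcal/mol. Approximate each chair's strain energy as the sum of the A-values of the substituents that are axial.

C1 and C3 have the same parity, so for the cis isomer the two substituents are e,e in one chair and a,a in the other.
Chair I (methoxy axial, hydroxyl axial): E = 1.55 kcal/mol; chair II (methoxy equatorial, hydroxyl equatorial): E = 0.00 kcal/mol.
ΔG = 1.55 kcal/mol between the two chairs.
K = exp(ΔG/RT) with R = 1.987×10⁻³ kcal mol⁻¹ K⁻¹ and T = 298 K gives K ≈ 13.7.
Fraction in the lower-energy chair = K/(K+1) = 93.2%.

93.2%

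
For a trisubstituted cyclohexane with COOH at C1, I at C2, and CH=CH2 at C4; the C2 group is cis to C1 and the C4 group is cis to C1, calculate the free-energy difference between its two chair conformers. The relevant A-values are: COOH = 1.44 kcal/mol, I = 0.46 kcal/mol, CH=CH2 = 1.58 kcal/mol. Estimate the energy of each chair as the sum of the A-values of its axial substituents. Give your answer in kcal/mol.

Chair I (carboxyl axial, iodo equatorial, vinyl equatorial): E = 1.44 kcal/mol.
Chair II (carboxyl equatorial, iodo axial, vinyl axial): E = 2.04 kcal/mol.
ΔE = 2.04 − 1.44 = 0.60 kcal/mol; chair I is more stable.

0.60 kcal/mol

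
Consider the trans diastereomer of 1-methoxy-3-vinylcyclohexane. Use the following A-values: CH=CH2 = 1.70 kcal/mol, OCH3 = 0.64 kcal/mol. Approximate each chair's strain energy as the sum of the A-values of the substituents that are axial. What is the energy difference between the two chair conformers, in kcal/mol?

1.06 kcal/mol

C1 and C3 have the same parity, so for the trans isomer the two substituents are one axial and one equatorial in each chair.
Chair I (vinyl axial, methoxy equatorial): E = 1.70 kcal/mol.
Chair II (vinyl equatorial, methoxy axial): E = 0.64 kcal/mol.
ΔE = 1.70 − 0.64 = 1.06 kcal/mol; chair II is more stable.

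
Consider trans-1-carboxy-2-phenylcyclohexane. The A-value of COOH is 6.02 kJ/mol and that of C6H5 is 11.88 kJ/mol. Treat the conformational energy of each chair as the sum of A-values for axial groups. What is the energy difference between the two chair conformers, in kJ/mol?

C1 and C2 have opposite parity, so for the trans isomer the two substituents are e,e in one chair and a,a in the other.
Chair I (carboxyl axial, phenyl axial): E = 17.90 kJ/mol.
Chair II (carboxyl equatorial, phenyl equatorial): E = 0.00 kJ/mol.
ΔE = 17.90 − 0.00 = 17.90 kJ/mol; chair II is more stable.

17.90 kJ/mol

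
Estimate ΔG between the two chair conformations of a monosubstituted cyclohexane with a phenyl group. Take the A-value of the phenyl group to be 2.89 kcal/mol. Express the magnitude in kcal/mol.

2.89 kcal/mol

A monosubstituted cyclohexane has one chair with the phenyl group axial (E = A = 2.89 kcal/mol) and one with it equatorial (E = 0).
ΔE = 2.89 − 0 = 2.89 kcal/mol.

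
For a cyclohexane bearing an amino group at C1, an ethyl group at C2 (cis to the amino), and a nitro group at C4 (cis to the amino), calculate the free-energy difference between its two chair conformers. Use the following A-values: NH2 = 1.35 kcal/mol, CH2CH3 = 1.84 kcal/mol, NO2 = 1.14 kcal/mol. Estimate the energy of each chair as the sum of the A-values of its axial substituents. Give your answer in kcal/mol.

Chair I (amino axial, ethyl equatorial, nitro equatorial): E = 1.35 kcal/mol.
Chair II (amino equatorial, ethyl axial, nitro axial): E = 2.98 kcal/mol.
ΔE = 2.98 − 1.35 = 1.63 kcal/mol; chair I is more stable.

1.63 kcal/mol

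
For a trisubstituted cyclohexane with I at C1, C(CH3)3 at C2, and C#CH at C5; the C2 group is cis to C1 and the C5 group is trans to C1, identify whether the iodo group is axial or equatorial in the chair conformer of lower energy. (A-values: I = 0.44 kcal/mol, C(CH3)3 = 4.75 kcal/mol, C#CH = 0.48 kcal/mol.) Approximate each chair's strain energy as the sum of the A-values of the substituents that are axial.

Chair I (iodo axial, tert-butyl equatorial, ethynyl equatorial): E = 0.44 kcal/mol.
Chair II (iodo equatorial, tert-butyl axial, ethynyl axial): E = 5.23 kcal/mol.
Chair I is the more stable (lower-energy) conformer, and in that chair the iodo group is axial.

axial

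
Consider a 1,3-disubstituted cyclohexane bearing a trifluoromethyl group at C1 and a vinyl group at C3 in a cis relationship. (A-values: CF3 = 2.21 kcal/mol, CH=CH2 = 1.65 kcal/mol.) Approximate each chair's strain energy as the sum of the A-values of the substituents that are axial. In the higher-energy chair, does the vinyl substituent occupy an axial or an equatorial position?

axial

C1 and C3 have the same parity, so for the cis isomer the two substituents are e,e in one chair and a,a in the other.
Chair I (trifluoromethyl axial, vinyl axial): E = 3.86 kcal/mol.
Chair II (trifluoromethyl equatorial, vinyl equatorial): E = 0.00 kcal/mol.
Chair I is the less stable (higher-energy) conformer, and in that chair the vinyl group is axial.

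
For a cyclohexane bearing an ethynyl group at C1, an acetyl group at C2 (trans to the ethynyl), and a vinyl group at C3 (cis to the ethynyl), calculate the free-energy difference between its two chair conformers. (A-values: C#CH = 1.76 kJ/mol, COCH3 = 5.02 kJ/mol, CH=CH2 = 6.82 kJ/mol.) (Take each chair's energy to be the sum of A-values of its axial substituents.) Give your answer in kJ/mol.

13.60 kJ/mol

Chair I (ethynyl axial, acetyl axial, vinyl axial): E = 13.60 kJ/mol.
Chair II (ethynyl equatorial, acetyl equatorial, vinyl equatorial): E = 0.00 kJ/mol.
ΔE = 13.60 − 0.00 = 13.60 kJ/mol; chair II is more stable.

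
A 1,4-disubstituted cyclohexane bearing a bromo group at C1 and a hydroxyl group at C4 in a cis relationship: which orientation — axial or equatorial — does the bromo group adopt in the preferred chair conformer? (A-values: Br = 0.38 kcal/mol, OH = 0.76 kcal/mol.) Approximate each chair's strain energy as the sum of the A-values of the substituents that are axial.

C1 and C4 have opposite parity, so for the cis isomer the two substituents are one axial and one equatorial in each chair.
Chair I (bromo axial, hydroxyl equatorial): E = 0.38 kcal/mol.
Chair II (bromo equatorial, hydroxyl axial): E = 0.76 kcal/mol.
Chair I is the more stable (lower-energy) conformer, and in that chair the bromo group is axial.

axial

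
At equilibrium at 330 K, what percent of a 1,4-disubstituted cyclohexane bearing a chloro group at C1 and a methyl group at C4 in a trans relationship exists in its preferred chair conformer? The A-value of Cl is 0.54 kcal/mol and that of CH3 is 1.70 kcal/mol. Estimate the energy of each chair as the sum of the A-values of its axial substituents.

96.8%

C1 and C4 have opposite parity, so for the trans isomer the two substituents are e,e in one chair and a,a in the other.
Chair I (chloro axial, methyl axial): E = 2.24 kcal/mol; chair II (chloro equatorial, methyl equatorial): E = 0.00 kcal/mol.
ΔG = 2.24 kcal/mol between the two chairs.
K = exp(ΔG/RT) with R = 1.987×10⁻³ kcal mol⁻¹ K⁻¹ and T = 330 K gives K ≈ 30.5.
Fraction in the lower-energy chair = K/(K+1) = 96.8%.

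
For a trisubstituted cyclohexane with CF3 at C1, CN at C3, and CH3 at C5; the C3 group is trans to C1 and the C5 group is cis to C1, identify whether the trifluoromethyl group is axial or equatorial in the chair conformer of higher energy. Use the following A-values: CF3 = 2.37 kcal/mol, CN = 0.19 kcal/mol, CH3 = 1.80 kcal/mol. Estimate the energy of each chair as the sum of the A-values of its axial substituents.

Chair I (trifluoromethyl axial, cyano equatorial, methyl axial): E = 4.17 kcal/mol.
Chair II (trifluoromethyl equatorial, cyano axial, methyl equatorial): E = 0.19 kcal/mol.
Chair I is the less stable (higher-energy) conformer, and in that chair the trifluoromethyl group is axial.

axial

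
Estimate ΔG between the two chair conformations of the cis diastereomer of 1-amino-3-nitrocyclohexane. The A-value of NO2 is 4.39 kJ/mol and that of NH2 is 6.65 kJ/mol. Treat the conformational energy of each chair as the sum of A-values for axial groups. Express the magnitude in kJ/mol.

C1 and C3 have the same parity, so for the cis isomer the two substituents are e,e in one chair and a,a in the other.
Chair I (nitro axial, amino axial): E = 11.04 kJ/mol.
Chair II (nitro equatorial, amino equatorial): E = 0.00 kJ/mol.
ΔE = 11.04 − 0.00 = 11.04 kJ/mol; chair II is more stable.

11.04 kJ/mol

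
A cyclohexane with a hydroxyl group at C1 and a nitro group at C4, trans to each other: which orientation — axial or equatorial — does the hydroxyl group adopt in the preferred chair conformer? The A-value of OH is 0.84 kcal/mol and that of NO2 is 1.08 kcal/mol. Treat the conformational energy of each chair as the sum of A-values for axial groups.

equatorial

C1 and C4 have opposite parity, so for the trans isomer the two substituents are e,e in one chair and a,a in the other.
Chair I (hydroxyl axial, nitro axial): E = 1.92 kcal/mol.
Chair II (hydroxyl equatorial, nitro equatorial): E = 0.00 kcal/mol.
Chair II is the more stable (lower-energy) conformer, and in that chair the hydroxyl group is equatorial.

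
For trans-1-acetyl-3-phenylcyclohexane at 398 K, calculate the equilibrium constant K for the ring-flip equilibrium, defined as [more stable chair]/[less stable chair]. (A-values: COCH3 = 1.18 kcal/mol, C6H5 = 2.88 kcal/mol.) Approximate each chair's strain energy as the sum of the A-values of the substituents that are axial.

C1 and C3 have the same parity, so for the trans isomer the two substituents are one axial and one equatorial in each chair.
Chair I (acetyl axial, phenyl equatorial): E = 1.18 kcal/mol; chair II (acetyl equatorial, phenyl axial): E = 2.88 kcal/mol.
ΔG = 1.70 kcal/mol between the two chairs.
K = exp(ΔG/RT) with R = 1.987×10⁻³ kcal mol⁻¹ K⁻¹ and T = 398 K gives K ≈ 8.58.

K ≈ 8.58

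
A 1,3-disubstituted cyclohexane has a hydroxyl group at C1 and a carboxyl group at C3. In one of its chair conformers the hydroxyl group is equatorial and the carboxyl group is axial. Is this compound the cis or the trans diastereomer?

C1 and C3 have the same parity, so their axial bonds point in the same direction.
With same-parity carbons, two substituents on the same face are both axial or both equatorial; opposite faces give one of each.
Here the groups are equatorial/axial → opposite face → trans.

trans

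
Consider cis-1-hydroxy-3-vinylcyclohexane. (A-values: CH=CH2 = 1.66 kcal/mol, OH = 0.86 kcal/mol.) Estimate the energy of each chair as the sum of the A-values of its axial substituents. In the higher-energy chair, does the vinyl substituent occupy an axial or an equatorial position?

C1 and C3 have the same parity, so for the cis isomer the two substituents are e,e in one chair and a,a in the other.
Chair I (vinyl axial, hydroxyl axial): E = 2.52 kcal/mol.
Chair II (vinyl equatorial, hydroxyl equatorial): E = 0.00 kcal/mol.
Chair I is the less stable (higher-energy) conformer, and in that chair the vinyl group is axial.

axial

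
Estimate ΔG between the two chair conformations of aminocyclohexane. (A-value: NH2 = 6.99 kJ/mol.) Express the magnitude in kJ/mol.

6.99 kJ/mol

A monosubstituted cyclohexane has one chair with the amino group axial (E = A = 6.99 kJ/mol) and one with it equatorial (E = 0).
ΔE = 6.99 − 0 = 6.99 kJ/mol.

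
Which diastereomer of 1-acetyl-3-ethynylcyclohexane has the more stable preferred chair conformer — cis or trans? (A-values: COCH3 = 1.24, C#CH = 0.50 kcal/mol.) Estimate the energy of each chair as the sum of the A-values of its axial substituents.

At 1,3 positions (parity same): cis → (e,e or a,a); trans → (a,e or e,a).
Best chair for cis: E = 0.00 kcal/mol; best chair for trans: E = 0.50 kcal/mol.
The cis isomer is lower by 0.50 kcal/mol.

cis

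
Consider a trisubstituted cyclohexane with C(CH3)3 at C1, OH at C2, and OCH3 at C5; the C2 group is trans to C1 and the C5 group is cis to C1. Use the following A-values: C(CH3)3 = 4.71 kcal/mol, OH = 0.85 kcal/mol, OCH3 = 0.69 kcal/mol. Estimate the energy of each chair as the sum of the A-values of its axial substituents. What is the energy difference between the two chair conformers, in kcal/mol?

6.25 kcal/mol

Chair I (tert-butyl axial, hydroxyl axial, methoxy axial): E = 6.25 kcal/mol.
Chair II (tert-butyl equatorial, hydroxyl equatorial, methoxy equatorial): E = 0.00 kcal/mol.
ΔE = 6.25 − 0.00 = 6.25 kcal/mol; chair II is more stable.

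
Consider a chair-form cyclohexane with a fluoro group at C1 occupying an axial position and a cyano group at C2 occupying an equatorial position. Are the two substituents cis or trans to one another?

cis

C1 and C2 have opposite parity, so their axial bonds point in opposite directions.
With opposite-parity carbons, two substituents on the same face are one axial and one equatorial; opposite faces give both axial or both equatorial.
Here the groups are axial/equatorial → same face → cis.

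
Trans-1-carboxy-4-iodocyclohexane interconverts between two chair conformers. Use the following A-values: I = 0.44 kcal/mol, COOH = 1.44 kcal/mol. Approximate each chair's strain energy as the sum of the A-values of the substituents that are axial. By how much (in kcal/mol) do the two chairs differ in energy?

C1 and C4 have opposite parity, so for the trans isomer the two substituents are e,e in one chair and a,a in the other.
Chair I (iodo axial, carboxyl axial): E = 1.88 kcal/mol.
Chair II (iodo equatorial, carboxyl equatorial): E = 0.00 kcal/mol.
ΔE = 1.88 − 0.00 = 1.88 kcal/mol; chair II is more stable.

1.88 kcal/mol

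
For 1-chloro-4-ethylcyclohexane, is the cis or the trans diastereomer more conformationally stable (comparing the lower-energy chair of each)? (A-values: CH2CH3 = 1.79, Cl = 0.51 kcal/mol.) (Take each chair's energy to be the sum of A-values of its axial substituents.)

trans

At 1,4 positions (parity opposite): cis → (a,e or e,a); trans → (e,e or a,a).
Best chair for cis: E = 0.51 kcal/mol; best chair for trans: E = 0.00 kcal/mol.
The trans isomer is lower by 0.51 kcal/mol.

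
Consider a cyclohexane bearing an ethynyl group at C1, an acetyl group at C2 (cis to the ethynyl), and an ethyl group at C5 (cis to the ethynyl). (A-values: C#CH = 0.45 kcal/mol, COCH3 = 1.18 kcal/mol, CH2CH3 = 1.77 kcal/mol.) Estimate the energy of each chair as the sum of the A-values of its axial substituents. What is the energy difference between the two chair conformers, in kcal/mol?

1.04 kcal/mol

Chair I (ethynyl axial, acetyl equatorial, ethyl axial): E = 2.22 kcal/mol.
Chair II (ethynyl equatorial, acetyl axial, ethyl equatorial): E = 1.18 kcal/mol.
ΔE = 2.22 − 1.18 = 1.04 kcal/mol; chair II is more stable.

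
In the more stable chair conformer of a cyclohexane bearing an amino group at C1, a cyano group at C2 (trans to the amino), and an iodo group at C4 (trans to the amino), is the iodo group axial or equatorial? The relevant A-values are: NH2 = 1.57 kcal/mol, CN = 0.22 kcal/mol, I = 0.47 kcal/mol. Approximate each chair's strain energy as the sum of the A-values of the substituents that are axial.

equatorial

Chair I (amino axial, cyano axial, iodo axial): E = 2.26 kcal/mol.
Chair II (amino equatorial, cyano equatorial, iodo equatorial): E = 0.00 kcal/mol.
Chair II is the more stable (lower-energy) conformer, and in that chair the iodo group is equatorial.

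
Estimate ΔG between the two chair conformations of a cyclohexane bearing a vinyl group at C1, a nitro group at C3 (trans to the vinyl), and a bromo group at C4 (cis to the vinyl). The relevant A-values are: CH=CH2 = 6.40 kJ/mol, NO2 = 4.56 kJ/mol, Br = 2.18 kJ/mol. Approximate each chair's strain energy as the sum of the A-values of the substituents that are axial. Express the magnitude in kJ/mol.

0.34 kJ/mol

Chair I (vinyl axial, nitro equatorial, bromo equatorial): E = 6.40 kJ/mol.
Chair II (vinyl equatorial, nitro axial, bromo axial): E = 6.74 kJ/mol.
ΔE = 6.74 − 6.40 = 0.34 kJ/mol; chair I is more stable.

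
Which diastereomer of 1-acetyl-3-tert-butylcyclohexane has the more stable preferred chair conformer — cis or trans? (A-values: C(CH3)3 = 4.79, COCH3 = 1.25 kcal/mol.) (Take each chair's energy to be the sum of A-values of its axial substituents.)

cis

At 1,3 positions (parity same): cis → (e,e or a,a); trans → (a,e or e,a).
Best chair for cis: E = 0.00 kcal/mol; best chair for trans: E = 1.25 kcal/mol.
The cis isomer is lower by 1.25 kcal/mol.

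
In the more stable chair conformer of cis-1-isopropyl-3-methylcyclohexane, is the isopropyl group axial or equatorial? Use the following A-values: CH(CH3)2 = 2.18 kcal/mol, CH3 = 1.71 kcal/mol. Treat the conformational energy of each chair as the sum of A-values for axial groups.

equatorial

C1 and C3 have the same parity, so for the cis isomer the two substituents are e,e in one chair and a,a in the other.
Chair I (isopropyl axial, methyl axial): E = 3.89 kcal/mol.
Chair II (isopropyl equatorial, methyl equatorial): E = 0.00 kcal/mol.
Chair II is the more stable (lower-energy) conformer, and in that chair the isopropyl group is equatorial.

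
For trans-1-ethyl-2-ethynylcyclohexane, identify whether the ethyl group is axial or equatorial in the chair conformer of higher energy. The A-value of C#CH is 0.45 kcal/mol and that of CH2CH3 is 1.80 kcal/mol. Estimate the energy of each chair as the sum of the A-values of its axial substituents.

axial

C1 and C2 have opposite parity, so for the trans isomer the two substituents are e,e in one chair and a,a in the other.
Chair I (ethynyl axial, ethyl axial): E = 2.25 kcal/mol.
Chair II (ethynyl equatorial, ethyl equatorial): E = 0.00 kcal/mol.
Chair I is the less stable (higher-energy) conformer, and in that chair the ethyl group is axial.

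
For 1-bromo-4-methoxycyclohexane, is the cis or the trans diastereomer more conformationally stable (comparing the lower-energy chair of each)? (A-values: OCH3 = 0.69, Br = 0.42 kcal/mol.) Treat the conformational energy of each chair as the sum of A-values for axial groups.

At 1,4 positions (parity opposite): cis → (a,e or e,a); trans → (e,e or a,a).
Best chair for cis: E = 0.42 kcal/mol; best chair for trans: E = 0.00 kcal/mol.
The trans isomer is lower by 0.42 kcal/mol.

trans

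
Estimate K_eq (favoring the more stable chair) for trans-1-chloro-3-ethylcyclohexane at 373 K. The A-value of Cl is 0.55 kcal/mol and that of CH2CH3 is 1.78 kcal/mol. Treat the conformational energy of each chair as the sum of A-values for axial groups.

C1 and C3 have the same parity, so for the trans isomer the two substituents are one axial and one equatorial in each chair.
Chair I (chloro axial, ethyl equatorial): E = 0.55 kcal/mol; chair II (chloro equatorial, ethyl axial): E = 1.78 kcal/mol.
ΔG = 1.23 kcal/mol between the two chairs.
K = exp(ΔG/RT) with R = 1.987×10⁻³ kcal mol⁻¹ K⁻¹ and T = 373 K gives K ≈ 5.26.

K ≈ 5.26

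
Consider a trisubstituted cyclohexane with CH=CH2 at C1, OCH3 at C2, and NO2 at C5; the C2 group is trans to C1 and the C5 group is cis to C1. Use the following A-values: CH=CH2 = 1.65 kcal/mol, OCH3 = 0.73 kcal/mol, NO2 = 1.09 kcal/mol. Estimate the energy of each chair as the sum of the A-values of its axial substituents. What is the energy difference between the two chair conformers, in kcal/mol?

Chair I (vinyl axial, methoxy axial, nitro axial): E = 3.47 kcal/mol.
Chair II (vinyl equatorial, methoxy equatorial, nitro equatorial): E = 0.00 kcal/mol.
ΔE = 3.47 − 0.00 = 3.47 kcal/mol; chair II is more stable.

3.47 kcal/mol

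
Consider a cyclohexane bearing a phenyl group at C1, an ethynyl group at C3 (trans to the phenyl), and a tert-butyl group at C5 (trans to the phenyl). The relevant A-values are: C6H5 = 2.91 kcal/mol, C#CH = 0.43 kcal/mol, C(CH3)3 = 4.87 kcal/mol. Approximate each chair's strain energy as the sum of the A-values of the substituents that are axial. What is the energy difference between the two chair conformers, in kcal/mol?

Chair I (phenyl axial, ethynyl equatorial, tert-butyl equatorial): E = 2.91 kcal/mol.
Chair II (phenyl equatorial, ethynyl axial, tert-butyl axial): E = 5.30 kcal/mol.
ΔE = 5.30 − 2.91 = 2.39 kcal/mol; chair I is more stable.

2.39 kcal/mol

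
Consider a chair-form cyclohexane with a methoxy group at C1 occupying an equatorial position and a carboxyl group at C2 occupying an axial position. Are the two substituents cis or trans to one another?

C1 and C2 have opposite parity, so their axial bonds point in opposite directions.
With opposite-parity carbons, two substituents on the same face are one axial and one equatorial; opposite faces give both axial or both equatorial.
Here the groups are equatorial/axial → same face → cis.

cis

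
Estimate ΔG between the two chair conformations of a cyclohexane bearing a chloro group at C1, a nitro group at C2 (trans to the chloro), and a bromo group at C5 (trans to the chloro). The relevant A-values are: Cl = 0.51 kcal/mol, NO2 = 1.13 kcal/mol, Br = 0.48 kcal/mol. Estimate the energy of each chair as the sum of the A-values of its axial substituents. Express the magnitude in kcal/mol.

Chair I (chloro axial, nitro axial, bromo equatorial): E = 1.64 kcal/mol.
Chair II (chloro equatorial, nitro equatorial, bromo axial): E = 0.48 kcal/mol.
ΔE = 1.64 − 0.48 = 1.16 kcal/mol; chair II is more stable.

1.16 kcal/mol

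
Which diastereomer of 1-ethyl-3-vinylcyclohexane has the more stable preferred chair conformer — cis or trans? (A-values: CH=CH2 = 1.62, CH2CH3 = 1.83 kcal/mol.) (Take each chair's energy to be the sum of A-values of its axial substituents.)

cis

At 1,3 positions (parity same): cis → (e,e or a,a); trans → (a,e or e,a).
Best chair for cis: E = 0.00 kcal/mol; best chair for trans: E = 1.62 kcal/mol.
The cis isomer is lower by 1.62 kcal/mol.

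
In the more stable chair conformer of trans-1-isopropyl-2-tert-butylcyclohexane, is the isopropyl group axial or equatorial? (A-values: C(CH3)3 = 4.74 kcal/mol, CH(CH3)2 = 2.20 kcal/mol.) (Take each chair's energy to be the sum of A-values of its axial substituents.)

equatorial

C1 and C2 have opposite parity, so for the trans isomer the two substituents are e,e in one chair and a,a in the other.
Chair I (tert-butyl axial, isopropyl axial): E = 6.94 kcal/mol.
Chair II (tert-butyl equatorial, isopropyl equatorial): E = 0.00 kcal/mol.
Chair II is the more stable (lower-energy) conformer, and in that chair the isopropyl group is equatorial.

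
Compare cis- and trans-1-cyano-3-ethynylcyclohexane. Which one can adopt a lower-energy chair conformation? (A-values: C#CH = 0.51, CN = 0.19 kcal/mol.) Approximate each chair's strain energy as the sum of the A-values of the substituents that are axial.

cis

At 1,3 positions (parity same): cis → (e,e or a,a); trans → (a,e or e,a).
Best chair for cis: E = 0.00 kcal/mol; best chair for trans: E = 0.19 kcal/mol.
The cis isomer is lower by 0.19 kcal/mol.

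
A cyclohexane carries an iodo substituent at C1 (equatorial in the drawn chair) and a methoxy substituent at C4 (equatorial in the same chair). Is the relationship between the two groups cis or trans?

C1 and C4 have opposite parity, so their axial bonds point in opposite directions.
With opposite-parity carbons, two substituents on the same face are one axial and one equatorial; opposite faces give both axial or both equatorial.
Here the groups are equatorial/equatorial → opposite face → trans.

trans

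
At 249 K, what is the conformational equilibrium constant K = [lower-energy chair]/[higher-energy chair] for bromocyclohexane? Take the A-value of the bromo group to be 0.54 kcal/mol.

K ≈ 2.98

One chair has the bromo group axial (E = 0.54 kcal/mol) and the other has it equatorial (E = 0).
ΔG = 0.54 kcal/mol between the two chairs.
K = exp(ΔG/RT) with R = 1.987×10⁻³ kcal mol⁻¹ K⁻¹ and T = 249 K gives K ≈ 2.98.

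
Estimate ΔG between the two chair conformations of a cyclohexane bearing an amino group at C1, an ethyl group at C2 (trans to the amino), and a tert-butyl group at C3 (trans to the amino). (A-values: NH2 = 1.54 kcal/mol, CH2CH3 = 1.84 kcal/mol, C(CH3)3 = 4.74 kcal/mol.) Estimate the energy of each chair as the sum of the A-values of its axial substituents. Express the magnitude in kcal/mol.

1.36 kcal/mol

Chair I (amino axial, ethyl axial, tert-butyl equatorial): E = 3.38 kcal/mol.
Chair II (amino equatorial, ethyl equatorial, tert-butyl axial): E = 4.74 kcal/mol.
ΔE = 4.74 − 3.38 = 1.36 kcal/mol; chair I is more stable.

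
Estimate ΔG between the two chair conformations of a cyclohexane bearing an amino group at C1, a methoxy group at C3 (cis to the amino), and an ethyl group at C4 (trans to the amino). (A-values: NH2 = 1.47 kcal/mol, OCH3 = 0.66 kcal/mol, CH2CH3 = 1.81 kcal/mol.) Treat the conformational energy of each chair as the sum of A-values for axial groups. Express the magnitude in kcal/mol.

3.94 kcal/mol

Chair I (amino axial, methoxy axial, ethyl axial): E = 3.94 kcal/mol.
Chair II (amino equatorial, methoxy equatorial, ethyl equatorial): E = 0.00 kcal/mol.
ΔE = 3.94 − 0.00 = 3.94 kcal/mol; chair II is more stable.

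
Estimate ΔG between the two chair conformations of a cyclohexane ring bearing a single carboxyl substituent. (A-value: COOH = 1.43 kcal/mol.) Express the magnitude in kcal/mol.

1.43 kcal/mol

A monosubstituted cyclohexane has one chair with the carboxyl group axial (E = A = 1.43 kcal/mol) and one with it equatorial (E = 0).
ΔE = 1.43 − 0 = 1.43 kcal/mol.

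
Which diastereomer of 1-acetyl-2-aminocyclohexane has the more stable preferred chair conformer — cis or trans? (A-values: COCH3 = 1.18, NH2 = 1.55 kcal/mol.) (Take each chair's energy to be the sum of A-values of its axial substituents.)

At 1,2 positions (parity opposite): cis → (a,e or e,a); trans → (e,e or a,a).
Best chair for cis: E = 1.18 kcal/mol; best chair for trans: E = 0.00 kcal/mol.
The trans isomer is lower by 1.18 kcal/mol.

trans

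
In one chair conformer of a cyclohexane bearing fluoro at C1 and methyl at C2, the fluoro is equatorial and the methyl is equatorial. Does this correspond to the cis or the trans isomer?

C1 and C2 have opposite parity, so their axial bonds point in opposite directions.
With opposite-parity carbons, two substituents on the same face are one axial and one equatorial; opposite faces give both axial or both equatorial.
Here the groups are equatorial/equatorial → opposite face → trans.

trans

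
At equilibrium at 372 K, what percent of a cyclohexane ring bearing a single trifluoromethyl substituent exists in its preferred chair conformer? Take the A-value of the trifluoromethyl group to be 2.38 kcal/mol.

96.2%

One chair has the trifluoromethyl group axial (E = 2.38 kcal/mol) and the other has it equatorial (E = 0).
ΔG = 2.38 kcal/mol between the two chairs.
K = exp(ΔG/RT) with R = 1.987×10⁻³ kcal mol⁻¹ K⁻¹ and T = 372 K gives K ≈ 25.
Fraction in the lower-energy chair = K/(K+1) = 96.2%.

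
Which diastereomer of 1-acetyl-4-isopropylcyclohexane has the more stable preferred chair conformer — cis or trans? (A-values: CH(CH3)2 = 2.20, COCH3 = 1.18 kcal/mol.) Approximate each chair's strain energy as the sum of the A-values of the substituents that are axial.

At 1,4 positions (parity opposite): cis → (a,e or e,a); trans → (e,e or a,a).
Best chair for cis: E = 1.18 kcal/mol; best chair for trans: E = 0.00 kcal/mol.
The trans isomer is lower by 1.18 kcal/mol.

trans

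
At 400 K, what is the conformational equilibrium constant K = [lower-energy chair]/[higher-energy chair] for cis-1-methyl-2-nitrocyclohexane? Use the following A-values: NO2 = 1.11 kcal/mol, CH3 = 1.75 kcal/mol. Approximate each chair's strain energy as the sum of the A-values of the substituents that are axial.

K ≈ 2.24

C1 and C2 have opposite parity, so for the cis isomer the two substituents are one axial and one equatorial in each chair.
Chair I (nitro axial, methyl equatorial): E = 1.11 kcal/mol; chair II (nitro equatorial, methyl axial): E = 1.75 kcal/mol.
ΔG = 0.64 kcal/mol between the two chairs.
K = exp(ΔG/RT) with R = 1.987×10⁻³ kcal mol⁻¹ K⁻¹ and T = 400 K gives K ≈ 2.24.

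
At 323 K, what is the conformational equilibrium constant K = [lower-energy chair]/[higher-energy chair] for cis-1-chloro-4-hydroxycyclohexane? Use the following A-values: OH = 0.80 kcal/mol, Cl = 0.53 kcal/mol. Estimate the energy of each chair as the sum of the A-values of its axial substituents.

C1 and C4 have opposite parity, so for the cis isomer the two substituents are one axial and one equatorial in each chair.
Chair I (hydroxyl axial, chloro equatorial): E = 0.80 kcal/mol; chair II (hydroxyl equatorial, chloro axial): E = 0.53 kcal/mol.
ΔG = 0.27 kcal/mol between the two chairs.
K = exp(ΔG/RT) with R = 1.987×10⁻³ kcal mol⁻¹ K⁻¹ and T = 323 K gives K ≈ 1.52.

K ≈ 1.52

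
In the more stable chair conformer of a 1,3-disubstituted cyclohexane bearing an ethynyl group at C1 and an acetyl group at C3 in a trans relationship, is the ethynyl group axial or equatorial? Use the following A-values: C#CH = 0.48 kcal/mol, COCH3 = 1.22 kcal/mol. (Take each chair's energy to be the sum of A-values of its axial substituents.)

C1 and C3 have the same parity, so for the trans isomer the two substituents are one axial and one equatorial in each chair.
Chair I (ethynyl axial, acetyl equatorial): E = 0.48 kcal/mol.
Chair II (ethynyl equatorial, acetyl axial): E = 1.22 kcal/mol.
Chair I is the more stable (lower-energy) conformer, and in that chair the ethynyl group is axial.

axial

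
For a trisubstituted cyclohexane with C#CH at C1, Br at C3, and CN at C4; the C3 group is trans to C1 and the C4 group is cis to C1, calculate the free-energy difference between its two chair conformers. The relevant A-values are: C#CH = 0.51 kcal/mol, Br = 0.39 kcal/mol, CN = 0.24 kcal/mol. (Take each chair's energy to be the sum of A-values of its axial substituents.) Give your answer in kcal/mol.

Chair I (ethynyl axial, bromo equatorial, cyano equatorial): E = 0.51 kcal/mol.
Chair II (ethynyl equatorial, bromo axial, cyano axial): E = 0.63 kcal/mol.
ΔE = 0.63 − 0.51 = 0.12 kcal/mol; chair I is more stable.

0.12 kcal/mol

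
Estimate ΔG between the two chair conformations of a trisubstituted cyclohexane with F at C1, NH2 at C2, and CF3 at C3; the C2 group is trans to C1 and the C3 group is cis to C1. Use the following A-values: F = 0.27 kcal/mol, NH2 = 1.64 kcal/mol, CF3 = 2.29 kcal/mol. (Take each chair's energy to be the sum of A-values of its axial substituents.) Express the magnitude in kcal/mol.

4.20 kcal/mol

Chair I (fluoro axial, amino axial, trifluoromethyl axial): E = 4.20 kcal/mol.
Chair II (fluoro equatorial, amino equatorial, trifluoromethyl equatorial): E = 0.00 kcal/mol.
ΔE = 4.20 − 0.00 = 4.20 kcal/mol; chair II is more stable.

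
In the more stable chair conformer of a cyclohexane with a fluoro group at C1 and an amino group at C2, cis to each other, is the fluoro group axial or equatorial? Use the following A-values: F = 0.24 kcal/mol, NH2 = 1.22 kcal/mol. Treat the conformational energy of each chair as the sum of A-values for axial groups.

axial

C1 and C2 have opposite parity, so for the cis isomer the two substituents are one axial and one equatorial in each chair.
Chair I (fluoro axial, amino equatorial): E = 0.24 kcal/mol.
Chair II (fluoro equatorial, amino axial): E = 1.22 kcal/mol.
Chair I is the more stable (lower-energy) conformer, and in that chair the fluoro group is axial.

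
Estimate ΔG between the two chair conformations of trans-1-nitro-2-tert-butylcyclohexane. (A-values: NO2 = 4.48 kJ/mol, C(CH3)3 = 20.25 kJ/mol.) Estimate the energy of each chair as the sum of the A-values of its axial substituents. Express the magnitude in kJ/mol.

C1 and C2 have opposite parity, so for the trans isomer the two substituents are e,e in one chair and a,a in the other.
Chair I (nitro axial, tert-butyl axial): E = 24.73 kJ/mol.
Chair II (nitro equatorial, tert-butyl equatorial): E = 0.00 kJ/mol.
ΔE = 24.73 − 0.00 = 24.73 kJ/mol; chair II is more stable.

24.73 kJ/mol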